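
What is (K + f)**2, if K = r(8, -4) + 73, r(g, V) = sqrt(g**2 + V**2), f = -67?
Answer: 116 + 48*sqrt(5) ≈ 223.33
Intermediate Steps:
r(g, V) = sqrt(V**2 + g**2)
K = 73 + 4*sqrt(5) (K = sqrt((-4)**2 + 8**2) + 73 = sqrt(16 + 64) + 73 = sqrt(80) + 73 = 4*sqrt(5) + 73 = 73 + 4*sqrt(5) ≈ 81.944)
(K + f)**2 = ((73 + 4*sqrt(5)) - 67)**2 = (6 + 4*sqrt(5))**2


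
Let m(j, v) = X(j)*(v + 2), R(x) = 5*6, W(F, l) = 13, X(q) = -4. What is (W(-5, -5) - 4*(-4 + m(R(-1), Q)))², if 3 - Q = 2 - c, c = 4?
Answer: 19881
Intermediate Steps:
R(x) = 30
Q = 5 (Q = 3 - (2 - 1*4) = 3 - (2 - 4) = 3 - 1*(-2) = 3 + 2 = 5)
m(j, v) = -8 - 4*v (m(j, v) = -4*(v + 2) = -4*(2 + v) = -8 - 4*v)
(W(-5, -5) - 4*(-4 + m(R(-1), Q)))² = (13 - 4*(-4 + (-8 - 4*5)))² = (13 - 4*(-4 + (-8 - 20)))² = (13 - 4*(-4 - 28))² = (13 - 4*(-32))² = (13 + 128)² = 141² = 19881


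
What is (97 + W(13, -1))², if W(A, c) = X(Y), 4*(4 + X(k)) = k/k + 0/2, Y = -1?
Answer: 139129/16 ≈ 8695.6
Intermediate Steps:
X(k) = -15/4 (X(k) = -4 + (k/k + 0/2)/4 = -4 + (1 + 0*(½))/4 = -4 + (1 + 0)/4 = -4 + (¼)*1 = -4 + ¼ = -15/4)
W(A, c) = -15/4
(97 + W(13, -1))² = (97 - 15/4)² = (373/4)² = 139129/16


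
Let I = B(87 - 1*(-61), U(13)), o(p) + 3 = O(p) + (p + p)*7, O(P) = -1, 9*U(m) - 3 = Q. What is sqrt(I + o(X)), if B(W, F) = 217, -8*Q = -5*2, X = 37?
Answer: sqrt(731) ≈ 27.037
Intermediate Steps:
Q = 5/4 (Q = -(-5)*2/8 = -1/8*(-10) = 5/4 ≈ 1.2500)
U(m) = 17/36 (U(m) = 1/3 + (1/9)*(5/4) = 1/3 + 5/36 = 17/36)
o(p) = -4 + 14*p (o(p) = -3 + (-1 + (p + p)*7) = -3 + (-1 + (2*p)*7) = -3 + (-1 + 14*p) = -4 + 14*p)
I = 217
sqrt(I + o(X)) = sqrt(217 + (-4 + 14*37)) = sqrt(217 + (-4 + 518)) = sqrt(217 + 514) = sqrt(731)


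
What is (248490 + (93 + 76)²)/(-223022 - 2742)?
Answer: -277051/225764 ≈ -1.2272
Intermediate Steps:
(248490 + (93 + 76)²)/(-223022 - 2742) = (248490 + 169²)/(-225764) = (248490 + 28561)*(-1/225764) = 277051*(-1/225764) = -277051/225764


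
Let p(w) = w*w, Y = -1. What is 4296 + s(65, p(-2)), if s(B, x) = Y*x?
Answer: 4292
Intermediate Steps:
p(w) = w**2
s(B, x) = -x
4296 + s(65, p(-2)) = 4296 - 1*(-2)**2 = 4296 - 1*4 = 4296 - 4 = 4292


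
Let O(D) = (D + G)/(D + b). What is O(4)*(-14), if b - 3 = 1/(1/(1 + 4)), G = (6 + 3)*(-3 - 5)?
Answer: 238/3 ≈ 79.333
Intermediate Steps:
G = -72 (G = 9*(-8) = -72)
b = 8 (b = 3 + 1/(1/(1 + 4)) = 3 + 1/(1/5) = 3 + 1/(⅕) = 3 + 5 = 8)
O(D) = (-72 + D)/(8 + D) (O(D) = (D - 72)/(D + 8) = (-72 + D)/(8 + D))
O(4)*(-14) = ((-72 + 4)/(8 + 4))*(-14) = (-68/12)*(-14) = ((1/12)*(-68))*(-14) = -17/3*(-14) = 238/3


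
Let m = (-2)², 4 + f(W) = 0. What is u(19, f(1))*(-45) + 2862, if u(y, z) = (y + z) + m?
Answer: 2007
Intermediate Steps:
f(W) = -4 (f(W) = -4 + 0 = -4)
m = 4
u(y, z) = 4 + y + z (u(y, z) = (y + z) + 4 = 4 + y + z)
u(19, f(1))*(-45) + 2862 = (4 + 19 - 4)*(-45) + 2862 = 19*(-45) + 2862 = -855 + 2862 = 2007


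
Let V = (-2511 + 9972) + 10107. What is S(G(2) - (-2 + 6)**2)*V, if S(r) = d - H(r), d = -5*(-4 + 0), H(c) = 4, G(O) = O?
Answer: 281088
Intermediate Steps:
d = 20 (d = -5*(-4) = 20)
S(r) = 16 (S(r) = 20 - 1*4 = 20 - 4 = 16)
V = 17568 (V = 7461 + 10107 = 17568)
S(G(2) - (-2 + 6)**2)*V = 16*17568 = 281088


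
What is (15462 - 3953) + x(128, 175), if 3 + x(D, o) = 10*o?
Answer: 13256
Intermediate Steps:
x(D, o) = -3 + 10*o
(15462 - 3953) + x(128, 175) = (15462 - 3953) + (-3 + 10*175) = 11509 + (-3 + 1750) = 11509 + 1747 = 13256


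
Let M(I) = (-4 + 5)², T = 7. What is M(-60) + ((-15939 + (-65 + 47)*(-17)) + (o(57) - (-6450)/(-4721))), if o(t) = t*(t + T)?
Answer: -56582914/4721 ≈ -11985.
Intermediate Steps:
o(t) = t*(7 + t) (o(t) = t*(t + 7) = t*(7 + t))
M(I) = 1 (M(I) = 1² = 1)
M(-60) + ((-15939 + (-65 + 47)*(-17)) + (o(57) - (-6450)/(-4721))) = 1 + ((-15939 + (-65 + 47)*(-17)) + (57*(7 + 57) - (-6450)/(-4721))) = 1 + ((-15939 - 18*(-17)) + (57*64 - (-6450)*(-1)/4721)) = 1 + ((-15939 + 306) + (3648 - 1*6450/4721)) = 1 + (-15633 + (3648 - 6450/4721)) = 1 + (-15633 + 17215758/4721) = 1 - 56587635/4721 = -56582914/4721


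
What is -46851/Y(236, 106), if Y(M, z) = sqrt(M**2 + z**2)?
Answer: -46851*sqrt(16733)/33466 ≈ -181.09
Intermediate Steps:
-46851/Y(236, 106) = -46851/sqrt(236**2 + 106**2) = -46851/sqrt(55696 + 11236) = -46851*sqrt(16733)/33466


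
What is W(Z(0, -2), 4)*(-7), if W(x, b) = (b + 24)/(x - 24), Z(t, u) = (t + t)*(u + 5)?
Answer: 49/6 ≈ 8.1667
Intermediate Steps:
Z(t, u) = 2*t*(5 + u) (Z(t, u) = (2*t)*(5 + u) = 2*t*(5 + u))
W(x, b) = (24 + b)/(-24 + x)
W(Z(0, -2), 4)*(-7) = ((24 + 4)/(-24 + 2*0*(5 - 2)))*(-7) = (28/(-24 + 2*0*3))*(-7) = (28/(-24 + 0))*(-7) = (28/(-24))*(-7) = -1/24*28*(-7) = -7/6*(-7) = 49/6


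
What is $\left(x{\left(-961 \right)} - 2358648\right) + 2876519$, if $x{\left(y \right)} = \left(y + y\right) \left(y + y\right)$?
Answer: $4211955$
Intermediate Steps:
$x{\left(y \right)} = 4 y^{2}$ ($x{\left(y \right)} = 2 y 2 y = 4 y^{2}$)
$\left(x{\left(-961 \right)} - 2358648\right) + 2876519 = \left(4 \left(-961\right)^{2} - 2358648\right) + 2876519 = \left(4 \cdot 923521 - 2358648\right) + 2876519 = \left(3694084 - 2358648\right) + 2876519 = 1335436 + 2876519 = 4211955$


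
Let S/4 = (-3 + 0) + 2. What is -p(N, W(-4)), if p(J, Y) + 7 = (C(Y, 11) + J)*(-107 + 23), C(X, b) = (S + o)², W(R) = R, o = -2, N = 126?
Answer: 13615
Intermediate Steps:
S = -4 (S = 4*((-3 + 0) + 2) = 4*(-3 + 2) = 4*(-1) = -4)
C(X, b) = 36 (C(X, b) = (-4 - 2)² = (-6)² = 36)
p(J, Y) = -3031 - 84*J (p(J, Y) = -7 + (36 + J)*(-107 + 23) = -7 + (36 + J)*(-84) = -7 + (-3024 - 84*J) = -3031 - 84*J)
-p(N, W(-4)) = -(-3031 - 84*126) = -(-3031 - 10584) = -1*(-13615) = 13615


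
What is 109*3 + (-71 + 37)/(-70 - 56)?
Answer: 20618/63 ≈ 327.27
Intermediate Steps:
109*3 + (-71 + 37)/(-70 - 56) = 327 - 34/(-126) = 327 - 34*(-1/126) = 327 + 17/63 = 20618/63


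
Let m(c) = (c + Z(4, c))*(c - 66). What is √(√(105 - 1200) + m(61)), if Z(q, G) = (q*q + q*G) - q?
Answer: √(-1585 + I*√1095) ≈ 0.4156 + 39.814*I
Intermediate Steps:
Z(q, G) = q² - q + G*q (Z(q, G) = (q² + G*q) - q = q² - q + G*q)
m(c) = (-66 + c)*(12 + 5*c) (m(c) = (c + 4*(-1 + c + 4))*(c - 66) = (c + 4*(3 + c))*(-66 + c) = (c + (12 + 4*c))*(-66 + c) = (12 + 5*c)*(-66 + c) = (-66 + c)*(12 + 5*c))
√(√(105 - 1200) + m(61)) = √(√(105 - 1200) + (-792 - 318*61 + 5*61²)) = √(√(-1095) + (-792 - 19398 + 5*3721)) = √(I*√1095 + (-792 - 19398 + 18605)) = √(I*√1095 - 1585) = √(-1585 + I*√1095)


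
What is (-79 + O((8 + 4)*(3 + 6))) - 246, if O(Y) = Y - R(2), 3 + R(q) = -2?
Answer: -212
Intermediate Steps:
R(q) = -5 (R(q) = -3 - 2 = -5)
O(Y) = 5 + Y (O(Y) = Y - 1*(-5) = Y + 5 = 5 + Y)
(-79 + O((8 + 4)*(3 + 6))) - 246 = (-79 + (5 + (8 + 4)*(3 + 6))) - 246 = (-79 + (5 + 12*9)) - 246 = (-79 + (5 + 108)) - 246 = (-79 + 113) - 246 = 34 - 246 = -212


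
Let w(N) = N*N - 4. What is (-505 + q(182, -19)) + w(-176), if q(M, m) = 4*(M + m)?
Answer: 31119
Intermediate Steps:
q(M, m) = 4*M + 4*m
w(N) = -4 + N² (w(N) = N² - 4 = -4 + N²)
(-505 + q(182, -19)) + w(-176) = (-505 + (4*182 + 4*(-19))) + (-4 + (-176)²) = (-505 + (728 - 76)) + (-4 + 30976) = (-505 + 652) + 30972 = 147 + 30972 = 31119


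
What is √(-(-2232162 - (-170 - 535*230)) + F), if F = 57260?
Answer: √2166202 ≈ 1471.8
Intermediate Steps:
√(-(-2232162 - (-170 - 535*230)) + F) = √(-(-2232162 - (-170 - 535*230)) + 57260) = √(-(-2232162 - (-170 - 123050)) + 57260) = √(-(-2232162 - 1*(-123220)) + 57260) = √(-(-2232162 + 123220) + 57260) = √(-1*(-2108942) + 57260) = √(2108942 + 57260) = √2166202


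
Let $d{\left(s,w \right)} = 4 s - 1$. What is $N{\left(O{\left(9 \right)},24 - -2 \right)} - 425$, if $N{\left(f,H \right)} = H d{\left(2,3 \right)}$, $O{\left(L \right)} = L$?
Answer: $-243$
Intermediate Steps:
$d{\left(s,w \right)} = -1 + 4 s$
$N{\left(f,H \right)} = 7 H$ ($N{\left(f,H \right)} = H \left(-1 + 4 \cdot 2\right) = H \left(-1 + 8\right) = H 7 = 7 H$)
$N{\left(O{\left(9 \right)},24 - -2 \right)} - 425 = 7 \left(24 - -2\right) - 425 = 7 \left(24 + \left(-7 + 9\right)\right) - 425 = 7 \left(24 + 2\right) - 425 = 7 \cdot 26 - 425 = 182 - 425 = -243$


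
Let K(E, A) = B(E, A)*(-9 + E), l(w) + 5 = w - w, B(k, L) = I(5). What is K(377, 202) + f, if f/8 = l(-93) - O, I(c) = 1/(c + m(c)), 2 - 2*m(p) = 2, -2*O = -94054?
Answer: -1880912/5 ≈ -3.7618e+5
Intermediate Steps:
O = 47027 (O = -½*(-94054) = 47027)
m(p) = 0 (m(p) = 1 - ½*2 = 1 - 1 = 0)
I(c) = 1/c (I(c) = 1/(c + 0) = 1/c)
B(k, L) = ⅕ (B(k, L) = 1/5 = ⅕)
l(w) = -5 (l(w) = -5 + (w - w) = -5 + 0 = -5)
K(E, A) = -9/5 + E/5 (K(E, A) = (-9 + E)/5 = -9/5 + E/5)
f = -376256 (f = 8*(-5 - 1*47027) = 8*(-5 - 47027) = 8*(-47032) = -376256)
K(377, 202) + f = (-9/5 + (⅕)*377) - 376256 = (-9/5 + 377/5) - 376256 = 368/5 - 376256 = -1880912/5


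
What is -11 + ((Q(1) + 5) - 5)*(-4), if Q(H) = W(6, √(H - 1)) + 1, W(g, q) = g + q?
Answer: -39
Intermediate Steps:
Q(H) = 7 + √(-1 + H) (Q(H) = (6 + √(H - 1)) + 1 = (6 + √(-1 + H)) + 1 = 7 + √(-1 + H))
-11 + ((Q(1) + 5) - 5)*(-4) = -11 + (((7 + √(-1 + 1)) + 5) - 5)*(-4) = -11 + (((7 + √0) + 5) - 5)*(-4) = -11 + (((7 + 0) + 5) - 5)*(-4) = -11 + ((7 + 5) - 5)*(-4) = -11 + (12 - 5)*(-4) = -11 + 7*(-4) = -11 - 28 = -39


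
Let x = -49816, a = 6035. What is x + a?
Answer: -43781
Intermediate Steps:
x + a = -49816 + 6035 = -43781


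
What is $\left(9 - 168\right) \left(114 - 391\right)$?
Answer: $44043$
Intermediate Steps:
$\left(9 - 168\right) \left(114 - 391\right) = \left(9 - 168\right) \left(-277\right) = \left(-159\right) \left(-277\right) = 44043$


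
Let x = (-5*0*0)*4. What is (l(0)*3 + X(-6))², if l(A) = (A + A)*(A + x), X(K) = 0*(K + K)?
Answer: 0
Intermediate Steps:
x = 0 (x = (0*0)*4 = 0*4 = 0)
X(K) = 0 (X(K) = 0*(2*K) = 0)
l(A) = 2*A² (l(A) = (A + A)*(A + 0) = (2*A)*A = 2*A²)
(l(0)*3 + X(-6))² = ((2*0²)*3 + 0)² = ((2*0)*3 + 0)² = (0*3 + 0)² = (0 + 0)² = 0² = 0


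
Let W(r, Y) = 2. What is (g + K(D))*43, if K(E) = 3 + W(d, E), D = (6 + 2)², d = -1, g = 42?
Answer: 2021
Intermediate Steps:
D = 64 (D = 8² = 64)
K(E) = 5 (K(E) = 3 + 2 = 5)
(g + K(D))*43 = (42 + 5)*43 = 47*43 = 2021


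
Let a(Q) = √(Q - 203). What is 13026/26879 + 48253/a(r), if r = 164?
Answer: 13026/26879 - 48253*I*√39/39 ≈ 0.48462 - 7726.7*I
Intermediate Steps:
a(Q) = √(-203 + Q)
13026/26879 + 48253/a(r) = 13026/26879 + 48253/(√(-203 + 164)) = 13026*(1/26879) + 48253/(√(-39)) = 13026/26879 + 48253/((I*√39)) = 13026/26879 + 48253*(-I*√39/39) = 13026/26879 - 48253*I*√39/39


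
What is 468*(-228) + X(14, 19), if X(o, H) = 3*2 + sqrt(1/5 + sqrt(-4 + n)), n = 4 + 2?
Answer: -106698 + sqrt(5 + 25*sqrt(2))/5 ≈ -1.0670e+5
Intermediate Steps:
n = 6
X(o, H) = 6 + sqrt(1/5 + sqrt(2)) (X(o, H) = 3*2 + sqrt(1/5 + sqrt(-4 + 6)) = 6 + sqrt(1/5 + sqrt(2)))
468*(-228) + X(14, 19) = 468*(-228) + (6 + sqrt(5 + 25*sqrt(2))/5) = -106704 + (6 + sqrt(5 + 25*sqrt(2))/5) = -106698 + sqrt(5 + 25*sqrt(2))/5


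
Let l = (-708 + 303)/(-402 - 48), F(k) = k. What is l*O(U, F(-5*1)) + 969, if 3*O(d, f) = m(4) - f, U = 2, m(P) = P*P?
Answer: 9753/10 ≈ 975.30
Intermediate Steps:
m(P) = P**2
O(d, f) = 16/3 - f/3 (O(d, f) = (4**2 - f)/3 = (16 - f)/3 = 16/3 - f/3)
l = 9/10 (l = -405/(-450) = -405*(-1/450) = 9/10 ≈ 0.90000)
l*O(U, F(-5*1)) + 969 = 9*(16/3 - (-5)/3)/10 + 969 = 9*(16/3 - 1/3*(-5))/10 + 969 = 9*(16/3 + 5/3)/10 + 969 = (9/10)*7 + 969 = 63/10 + 969 = 9753/10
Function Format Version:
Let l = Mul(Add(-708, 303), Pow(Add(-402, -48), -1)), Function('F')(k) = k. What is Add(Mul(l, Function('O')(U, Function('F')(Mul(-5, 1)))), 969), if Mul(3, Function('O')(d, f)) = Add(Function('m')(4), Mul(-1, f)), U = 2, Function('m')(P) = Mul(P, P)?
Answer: Rational(9753, 10) ≈ 975.30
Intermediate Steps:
Function('m')(P) = Pow(P, 2)
Function('O')(d, f) = Add(Rational(16, 3), Mul(Rational(-1, 3), f)) (Function('O')(d, f) = Mul(Rational(1, 3), Add(Pow(4, 2), Mul(-1, f))) = Mul(Rational(1, 3), Add(16, Mul(-1, f))) = Add(Rational(16, 3), Mul(Rational(-1, 3), f)))
l = Rational(9, 10) (l = Mul(-405, Pow(-450, -1)) = Mul(-405, Rational(-1, 450)) = Rational(9, 10) ≈ 0.90000)
Add(Mul(l, Function('O')(U, Function('F')(Mul(-5, 1)))), 969) = Add(Mul(Rational(9, 10), Add(Rational(16, 3), Mul(Rational(-1, 3), Mul(-5, 1)))), 969) = Add(Mul(Rational(9, 10), Add(Rational(16, 3), Mul(Rational(-1, 3), -5))), 969) = Add(Mul(Rational(9, 10), Add(Rational(16, 3), Rational(5, 3))), 969) = Add(Mul(Rational(9, 10), 7), 969) = Add(Rational(63, 10), 969) = Rational(9753, 10)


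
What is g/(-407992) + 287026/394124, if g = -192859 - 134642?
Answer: 61545078979/40199859752 ≈ 1.5310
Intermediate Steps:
g = -327501
g/(-407992) + 287026/394124 = -327501/(-407992) + 287026/394124 = -327501*(-1/407992) + 287026*(1/394124) = 327501/407992 + 143513/197062 = 61545078979/40199859752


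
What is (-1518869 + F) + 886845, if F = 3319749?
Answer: 2687725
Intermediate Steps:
(-1518869 + F) + 886845 = (-1518869 + 3319749) + 886845 = 1800880 + 886845 = 2687725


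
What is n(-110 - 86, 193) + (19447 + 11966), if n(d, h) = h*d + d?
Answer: -6611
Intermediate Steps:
n(d, h) = d + d*h (n(d, h) = d*h + d = d + d*h)
n(-110 - 86, 193) + (19447 + 11966) = (-110 - 86)*(1 + 193) + (19447 + 11966) = -196*194 + 31413 = -38024 + 31413 = -6611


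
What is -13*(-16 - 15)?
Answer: 403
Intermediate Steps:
-13*(-16 - 15) = -13*(-31) = 403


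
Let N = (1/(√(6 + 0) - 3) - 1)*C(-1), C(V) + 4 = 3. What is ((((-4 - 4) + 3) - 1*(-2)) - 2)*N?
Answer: -10 - 5*√6/3 ≈ -14.082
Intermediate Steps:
C(V) = -1 (C(V) = -4 + 3 = -1)
N = 1 - 1/(-3 + √6) (N = (1/(√(6 + 0) - 3) - 1)*(-1) = (1/(√6 - 3) - 1)*(-1) = (1/(-3 + √6) - 1)*(-1) = (-1 + 1/(-3 + √6))*(-1) = 1 - 1/(-3 + √6) ≈ 2.8165)
((((-4 - 4) + 3) - 1*(-2)) - 2)*N = ((((-4 - 4) + 3) - 1*(-2)) - 2)*(2 + √6/3) = (((-8 + 3) + 2) - 2)*(2 + √6/3) = ((-5 + 2) - 2)*(2 + √6/3) = (-3 - 2)*(2 + √6/3) = -5*(2 + √6/3) = -10 - 5*√6/3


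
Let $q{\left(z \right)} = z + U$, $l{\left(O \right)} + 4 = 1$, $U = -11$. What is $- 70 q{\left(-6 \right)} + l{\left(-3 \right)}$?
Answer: $1187$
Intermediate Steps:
$l{\left(O \right)} = -3$ ($l{\left(O \right)} = -4 + 1 = -3$)
$q{\left(z \right)} = -11 + z$ ($q{\left(z \right)} = z - 11 = -11 + z$)
$- 70 q{\left(-6 \right)} + l{\left(-3 \right)} = - 70 \left(-11 - 6\right) - 3 = \left(-70\right) \left(-17\right) - 3 = 1190 - 3 = 1187$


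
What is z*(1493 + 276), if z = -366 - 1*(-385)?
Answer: 33611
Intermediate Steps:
z = 19 (z = -366 + 385 = 19)
z*(1493 + 276) = 19*(1493 + 276) = 19*1769 = 33611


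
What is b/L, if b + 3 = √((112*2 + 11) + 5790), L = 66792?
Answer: -1/22264 + 5*√241/66792 ≈ 0.0011172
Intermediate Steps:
b = -3 + 5*√241 (b = -3 + √((112*2 + 11) + 5790) = -3 + √((224 + 11) + 5790) = -3 + √(235 + 5790) = -3 + √6025 = -3 + 5*√241 ≈ 74.621)
b/L = (-3 + 5*√241)/66792 = (-3 + 5*√241)*(1/66792) = -1/22264 + 5*√241/66792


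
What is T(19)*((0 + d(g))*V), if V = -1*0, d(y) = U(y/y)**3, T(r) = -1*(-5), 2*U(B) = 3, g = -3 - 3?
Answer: 0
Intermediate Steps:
g = -6
U(B) = 3/2 (U(B) = (1/2)*3 = 3/2)
T(r) = 5
d(y) = 27/8 (d(y) = (3/2)**3 = 27/8)
V = 0
T(19)*((0 + d(g))*V) = 5*((0 + 27/8)*0) = 5*((27/8)*0) = 5*0 = 0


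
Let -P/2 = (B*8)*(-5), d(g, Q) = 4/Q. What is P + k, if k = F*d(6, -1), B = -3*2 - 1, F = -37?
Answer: -412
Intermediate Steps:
B = -7 (B = -6 - 1 = -7)
k = 148 (k = -148/(-1) = -148*(-1) = -37*(-4) = 148)
P = -560 (P = -2*(-7*8)*(-5) = -(-112)*(-5) = -2*280 = -560)
P + k = -560 + 148 = -412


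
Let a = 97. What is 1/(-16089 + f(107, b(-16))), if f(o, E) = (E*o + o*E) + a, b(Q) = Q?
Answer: -1/19416 ≈ -5.1504e-5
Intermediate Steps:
f(o, E) = 97 + 2*E*o (f(o, E) = (E*o + o*E) + 97 = (E*o + E*o) + 97 = 2*E*o + 97 = 97 + 2*E*o)
1/(-16089 + f(107, b(-16))) = 1/(-16089 + (97 + 2*(-16)*107)) = 1/(-16089 + (97 - 3424)) = 1/(-16089 - 3327) = 1/(-19416) = -1/19416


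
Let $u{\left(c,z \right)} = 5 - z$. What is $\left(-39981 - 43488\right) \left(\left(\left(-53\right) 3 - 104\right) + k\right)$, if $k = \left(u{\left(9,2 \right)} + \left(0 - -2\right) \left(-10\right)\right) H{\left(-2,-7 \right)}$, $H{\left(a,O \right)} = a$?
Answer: $19114401$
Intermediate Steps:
$k = 34$ ($k = \left(\left(5 - 2\right) + \left(0 - -2\right) \left(-10\right)\right) \left(-2\right) = \left(\left(5 - 2\right) + \left(0 + 2\right) \left(-10\right)\right) \left(-2\right) = \left(3 + 2 \left(-10\right)\right) \left(-2\right) = \left(3 - 20\right) \left(-2\right) = \left(-17\right) \left(-2\right) = 34$)
$\left(-39981 - 43488\right) \left(\left(\left(-53\right) 3 - 104\right) + k\right) = \left(-39981 - 43488\right) \left(\left(\left(-53\right) 3 - 104\right) + 34\right) = - 83469 \left(\left(-159 - 104\right) + 34\right) = - 83469 \left(-263 + 34\right) = \left(-83469\right) \left(-229\right) = 19114401$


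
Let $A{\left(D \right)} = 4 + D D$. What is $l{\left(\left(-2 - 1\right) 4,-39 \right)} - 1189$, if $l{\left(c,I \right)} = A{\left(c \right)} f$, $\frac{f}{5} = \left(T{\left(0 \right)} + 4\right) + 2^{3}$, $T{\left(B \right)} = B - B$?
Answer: $7691$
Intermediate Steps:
$T{\left(B \right)} = 0$
$A{\left(D \right)} = 4 + D^{2}$
$f = 60$ ($f = 5 \left(\left(0 + 4\right) + 2^{3}\right) = 5 \left(4 + 8\right) = 5 \cdot 12 = 60$)
$l{\left(c,I \right)} = 240 + 60 c^{2}$ ($l{\left(c,I \right)} = \left(4 + c^{2}\right) 60 = 240 + 60 c^{2}$)
$l{\left(\left(-2 - 1\right) 4,-39 \right)} - 1189 = \left(240 + 60 \left(\left(-2 - 1\right) 4\right)^{2}\right) - 1189 = \left(240 + 60 \left(\left(-3\right) 4\right)^{2}\right) - 1189 = \left(240 + 60 \left(-12\right)^{2}\right) - 1189 = \left(240 + 60 \cdot 144\right) - 1189 = \left(240 + 8640\right) - 1189 = 8880 - 1189 = 7691$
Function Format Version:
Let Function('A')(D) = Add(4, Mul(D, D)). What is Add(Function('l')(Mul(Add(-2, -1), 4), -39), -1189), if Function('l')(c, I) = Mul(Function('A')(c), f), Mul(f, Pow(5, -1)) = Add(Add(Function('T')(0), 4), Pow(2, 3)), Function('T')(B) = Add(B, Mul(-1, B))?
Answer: 7691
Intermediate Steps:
Function('T')(B) = 0
Function('A')(D) = Add(4, Pow(D, 2))
f = 60 (f = Mul(5, Add(Add(0, 4), Pow(2, 3))) = Mul(5, Add(4, 8)) = Mul(5, 12) = 60)
Function('l')(c, I) = Add(240, Mul(60, Pow(c, 2))) (Function('l')(c, I) = Mul(Add(4, Pow(c, 2)), 60) = Add(240, Mul(60, Pow(c, 2))))
Add(Function('l')(Mul(Add(-2, -1), 4), -39), -1189) = Add(Add(240, Mul(60, Pow(Mul(Add(-2, -1), 4), 2))), -1189) = Add(Add(240, Mul(60, Pow(Mul(-3, 4), 2))), -1189) = Add(Add(240, Mul(60, Pow(-12, 2))), -1189) = Add(Add(240, Mul(60, 144)), -1189) = Add(Add(240, 8640), -1189) = Add(8880, -1189) = 7691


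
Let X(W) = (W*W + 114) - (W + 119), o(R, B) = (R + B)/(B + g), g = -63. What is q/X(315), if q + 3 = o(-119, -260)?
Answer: -118/6389263 ≈ -1.8468e-5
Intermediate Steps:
o(R, B) = (B + R)/(-63 + B) (o(R, B) = (R + B)/(B - 63) = (B + R)/(-63 + B))
q = -590/323 (q = -3 + (-260 - 119)/(-63 - 260) = -3 - 379/(-323) = -3 - 1/323*(-379) = -3 + 379/323 = -590/323 ≈ -1.8266)
X(W) = -5 + W**2 - W (X(W) = (W**2 + 114) - (119 + W) = (114 + W**2) + (-119 - W) = -5 + W**2 - W)
q/X(315) = -590/(323*(-5 + 315**2 - 1*315)) = -590/(323*(-5 + 99225 - 315)) = -590/323/98905 = -590/323*1/98905 = -118/6389263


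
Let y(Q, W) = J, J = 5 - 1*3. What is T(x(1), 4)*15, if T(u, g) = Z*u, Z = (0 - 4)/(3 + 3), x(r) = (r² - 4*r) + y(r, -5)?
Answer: 10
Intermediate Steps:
J = 2 (J = 5 - 3 = 2)
y(Q, W) = 2
x(r) = 2 + r² - 4*r (x(r) = (r² - 4*r) + 2 = 2 + r² - 4*r)
Z = -⅔ (Z = -4/6 = -4*⅙ = -⅔ ≈ -0.66667)
T(u, g) = -2*u/3
T(x(1), 4)*15 = -2*(2 + 1² - 4*1)/3*15 = -2*(2 + 1 - 4)/3*15 = -⅔*(-1)*15 = (⅔)*15 = 10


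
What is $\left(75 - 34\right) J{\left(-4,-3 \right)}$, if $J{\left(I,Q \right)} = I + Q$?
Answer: $-287$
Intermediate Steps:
$\left(75 - 34\right) J{\left(-4,-3 \right)} = \left(75 - 34\right) \left(-4 - 3\right) = 41 \left(-7\right) = -287$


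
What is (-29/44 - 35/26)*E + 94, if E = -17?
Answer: 73267/572 ≈ 128.09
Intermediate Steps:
(-29/44 - 35/26)*E + 94 = (-29/44 - 35/26)*(-17) + 94 = -1147/572*(-17) + 94 = 19499/572 + 94 = 73267/572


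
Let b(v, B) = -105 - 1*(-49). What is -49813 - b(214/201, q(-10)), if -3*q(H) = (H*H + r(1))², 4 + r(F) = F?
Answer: -49757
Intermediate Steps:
r(F) = -4 + F
q(H) = -(-3 + H²)²/3 (q(H) = -(H*H + (-4 + 1))²/3 = -(H² - 3)²/3 = -(-3 + H²)²/3)
b(v, B) = -56 (b(v, B) = -105 + 49 = -56)
-49813 - b(214/201, q(-10)) = -49813 - 1*(-56) = -49813 + 56 = -49757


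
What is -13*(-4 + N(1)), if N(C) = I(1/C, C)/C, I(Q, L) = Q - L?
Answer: 52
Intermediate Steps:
N(C) = (1/C - C)/C
-13*(-4 + N(1)) = -13*(-4 + (-1 + 1**(-2))) = -13*(-4 + (-1 + 1)) = -13*(-4 + 0) = -13*(-4) = 52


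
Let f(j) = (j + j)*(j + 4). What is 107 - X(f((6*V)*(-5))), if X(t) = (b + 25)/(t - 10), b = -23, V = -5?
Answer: 2471164/23095 ≈ 107.00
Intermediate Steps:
f(j) = 2*j*(4 + j) (f(j) = (2*j)*(4 + j) = 2*j*(4 + j))
X(t) = 2/(-10 + t) (X(t) = (-23 + 25)/(t - 10) = 2/(-10 + t))
107 - X(f((6*V)*(-5))) = 107 - 2/(-10 + 2*((6*(-5))*(-5))*(4 + (6*(-5))*(-5))) = 107 - 2/(-10 + 2*(-30*(-5))*(4 - 30*(-5))) = 107 - 2/(-10 + 2*150*(4 + 150)) = 107 - 2/(-10 + 2*150*154) = 107 - 2/(-10 + 46200) = 107 - 2/46190 = 107 - 1*1/23095 = 107 - 1/23095 = 2471164/23095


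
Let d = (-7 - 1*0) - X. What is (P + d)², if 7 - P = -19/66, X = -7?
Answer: 231361/4356 ≈ 53.113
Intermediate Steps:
d = 0 (d = (-7 - 1*0) - 1*(-7) = (-7 + 0) + 7 = -7 + 7 = 0)
P = 481/66 (P = 7 - (-19)/66 = 7 - 1*(-19/66) = 7 + 19/66 = 481/66 ≈ 7.2879)
(P + d)² = (481/66 + 0)² = (481/66)² = 231361/4356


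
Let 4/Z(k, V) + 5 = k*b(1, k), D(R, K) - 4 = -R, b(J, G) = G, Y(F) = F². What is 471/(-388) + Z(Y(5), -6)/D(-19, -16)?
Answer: -1678727/1383220 ≈ -1.2136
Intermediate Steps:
D(R, K) = 4 - R
Z(k, V) = 4/(-5 + k²) (Z(k, V) = 4/(-5 + k*k) = 4/(-5 + k²))
471/(-388) + Z(Y(5), -6)/D(-19, -16) = 471/(-388) + (4/(-5 + (5²)²))/(4 - 1*(-19)) = 471*(-1/388) + (4/(-5 + 25²))/(4 + 19) = -471/388 + (4/(-5 + 625))/23 = -471/388 + (4/620)*(1/23) = -471/388 + (4*(1/620))*(1/23) = -471/388 + (1/155)*(1/23) = -471/388 + 1/3565 = -1678727/1383220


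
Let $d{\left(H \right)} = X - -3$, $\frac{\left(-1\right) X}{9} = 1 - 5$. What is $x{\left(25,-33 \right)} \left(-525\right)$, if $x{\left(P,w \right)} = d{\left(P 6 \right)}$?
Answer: $-20475$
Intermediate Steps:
$X = 36$ ($X = - 9 \left(1 - 5\right) = \left(-9\right) \left(-4\right) = 36$)
$d{\left(H \right)} = 39$ ($d{\left(H \right)} = 36 - -3 = 36 + 3 = 39$)
$x{\left(P,w \right)} = 39$
$x{\left(25,-33 \right)} \left(-525\right) = 39 \left(-525\right) = -20475$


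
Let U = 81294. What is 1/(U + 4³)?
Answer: 1/81358 ≈ 1.2291e-5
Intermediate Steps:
1/(U + 4³) = 1/(81294 + 4³) = 1/(81294 + 64) = 1/81358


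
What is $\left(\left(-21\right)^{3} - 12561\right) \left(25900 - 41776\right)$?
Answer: $346446072$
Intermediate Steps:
$\left(\left(-21\right)^{3} - 12561\right) \left(25900 - 41776\right) = \left(-9261 - 12561\right) \left(-15876\right) = \left(-21822\right) \left(-15876\right) = 346446072$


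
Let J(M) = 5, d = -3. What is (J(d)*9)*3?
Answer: 135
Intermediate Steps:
(J(d)*9)*3 = (5*9)*3 = 45*3 = 135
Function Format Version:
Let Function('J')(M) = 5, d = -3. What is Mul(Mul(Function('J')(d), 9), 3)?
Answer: 135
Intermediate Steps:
Mul(Mul(Function('J')(d), 9), 3) = Mul(Mul(5, 9), 3) = Mul(45, 3) = 135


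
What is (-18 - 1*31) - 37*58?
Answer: -2195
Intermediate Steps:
(-18 - 1*31) - 37*58 = (-18 - 31) - 2146 = -49 - 2146 = -2195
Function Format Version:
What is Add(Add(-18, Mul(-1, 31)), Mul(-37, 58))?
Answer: -2195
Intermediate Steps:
Add(Add(-18, Mul(-1, 31)), Mul(-37, 58)) = Add(Add(-18, -31), -2146) = Add(-49, -2146) = -2195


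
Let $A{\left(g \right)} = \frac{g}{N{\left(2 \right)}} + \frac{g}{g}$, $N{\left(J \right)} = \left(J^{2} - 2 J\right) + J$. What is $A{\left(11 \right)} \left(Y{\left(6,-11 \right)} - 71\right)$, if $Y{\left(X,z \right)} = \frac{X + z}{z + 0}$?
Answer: $- \frac{5044}{11} \approx -458.55$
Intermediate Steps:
$Y{\left(X,z \right)} = \frac{X + z}{z}$
$N{\left(J \right)} = J^{2} - J$
$A{\left(g \right)} = 1 + \frac{g}{2}$ ($A{\left(g \right)} = \frac{g}{2 \left(-1 + 2\right)} + \frac{g}{g} = \frac{g}{2 \cdot 1} + 1 = \frac{g}{2} + 1 = 1 + \frac{g}{2}$)
$A{\left(11 \right)} \left(Y{\left(6,-11 \right)} - 71\right) = \left(1 + \frac{1}{2} \cdot 11\right) \left(\frac{6 - 11}{-11} - 71\right) = \left(1 + \frac{11}{2}\right) \left(\left(- \frac{1}{11}\right) \left(-5\right) - 71\right) = \frac{13 \left(\frac{5}{11} - 71\right)}{2} = \frac{13}{2} \left(- \frac{776}{11}\right) = - \frac{5044}{11}$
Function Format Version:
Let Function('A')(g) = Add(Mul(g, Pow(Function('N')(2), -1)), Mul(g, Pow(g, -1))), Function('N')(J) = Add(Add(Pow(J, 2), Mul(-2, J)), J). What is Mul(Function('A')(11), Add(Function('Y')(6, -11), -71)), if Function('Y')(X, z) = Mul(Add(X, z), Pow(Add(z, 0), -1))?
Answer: Rational(-5044, 11) ≈ -458.55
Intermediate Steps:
Function('Y')(X, z) = Mul(Pow(z, -1), Add(X, z)) (Function('Y')(X, z) = Mul(Add(X, z), Pow(z, -1)) = Mul(Pow(z, -1), Add(X, z)))
Function('N')(J) = Add(Pow(J, 2), Mul(-1, J))
Function('A')(g) = Add(1, Mul(Rational(1, 2), g)) (Function('A')(g) = Add(Mul(g, Pow(Mul(2, Add(-1, 2)), -1)), Mul(g, Pow(g, -1))) = Add(Mul(g, Pow(Mul(2, 1), -1)), 1) = Add(Mul(g, Pow(2, -1)), 1) = Add(Mul(g, Rational(1, 2)), 1) = Add(Mul(Rational(1, 2), g), 1) = Add(1, Mul(Rational(1, 2), g)))
Mul(Function('A')(11), Add(Function('Y')(6, -11), -71)) = Mul(Add(1, Mul(Rational(1, 2), 11)), Add(Mul(Pow(-11, -1), Add(6, -11)), -71)) = Mul(Add(1, Rational(11, 2)), Add(Mul(Rational(-1, 11), -5), -71)) = Mul(Rational(13, 2), Add(Rational(5, 11), -71)) = Mul(Rational(13, 2), Rational(-776, 11)) = Rational(-5044, 11)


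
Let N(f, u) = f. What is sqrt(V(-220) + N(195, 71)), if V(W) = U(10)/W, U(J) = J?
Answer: sqrt(94358)/22 ≈ 13.963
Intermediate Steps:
V(W) = 10/W
sqrt(V(-220) + N(195, 71)) = sqrt(10/(-220) + 195) = sqrt(10*(-1/220) + 195) = sqrt(-1/22 + 195) = sqrt(4289/22) = sqrt(94358)/22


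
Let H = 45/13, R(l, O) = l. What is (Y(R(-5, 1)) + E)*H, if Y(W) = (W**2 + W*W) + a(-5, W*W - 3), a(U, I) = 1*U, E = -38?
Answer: 315/13 ≈ 24.231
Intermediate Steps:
H = 45/13 (H = 45*(1/13) = 45/13 ≈ 3.4615)
a(U, I) = U
Y(W) = -5 + 2*W**2 (Y(W) = (W**2 + W*W) - 5 = (W**2 + W**2) - 5 = 2*W**2 - 5 = -5 + 2*W**2)
(Y(R(-5, 1)) + E)*H = ((-5 + 2*(-5)**2) - 38)*(45/13) = ((-5 + 2*25) - 38)*(45/13) = ((-5 + 50) - 38)*(45/13) = (45 - 38)*(45/13) = 7*(45/13) = 315/13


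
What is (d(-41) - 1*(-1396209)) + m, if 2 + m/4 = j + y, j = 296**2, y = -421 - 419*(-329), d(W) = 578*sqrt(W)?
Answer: 2296385 + 578*I*sqrt(41) ≈ 2.2964e+6 + 3701.0*I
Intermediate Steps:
y = 137430 (y = -421 + 137851 = 137430)
j = 87616
m = 900176 (m = -8 + 4*(87616 + 137430) = -8 + 4*225046 = -8 + 900184 = 900176)
(d(-41) - 1*(-1396209)) + m = (578*sqrt(-41) - 1*(-1396209)) + 900176 = (578*(I*sqrt(41)) + 1396209) + 900176 = (578*I*sqrt(41) + 1396209) + 900176 = (1396209 + 578*I*sqrt(41)) + 900176 = 2296385 + 578*I*sqrt(41)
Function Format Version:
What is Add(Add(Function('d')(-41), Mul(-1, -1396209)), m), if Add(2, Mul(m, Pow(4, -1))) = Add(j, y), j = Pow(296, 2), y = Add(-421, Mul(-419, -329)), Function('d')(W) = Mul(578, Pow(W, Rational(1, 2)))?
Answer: Add(2296385, Mul(578, I, Pow(41, Rational(1, 2)))) ≈ Add(2.2964e+6, Mul(3701.0, I))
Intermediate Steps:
y = 137430 (y = Add(-421, 137851) = 137430)
j = 87616
m = 900176 (m = Add(-8, Mul(4, Add(87616, 137430))) = Add(-8, Mul(4, 225046)) = Add(-8, 900184) = 900176)
Add(Add(Function('d')(-41), Mul(-1, -1396209)), m) = Add(Add(Mul(578, Pow(-41, Rational(1, 2))), Mul(-1, -1396209)), 900176) = Add(Add(Mul(578, Mul(I, Pow(41, Rational(1, 2)))), 1396209), 900176) = Add(Add(Mul(578, I, Pow(41, Rational(1, 2))), 1396209), 900176) = Add(Add(1396209, Mul(578, I, Pow(41, Rational(1, 2)))), 900176) = Add(2296385, Mul(578, I, Pow(41, Rational(1, 2))))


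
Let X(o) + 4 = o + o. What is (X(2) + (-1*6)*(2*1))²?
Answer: 144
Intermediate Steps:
X(o) = -4 + 2*o (X(o) = -4 + (o + o) = -4 + 2*o)
(X(2) + (-1*6)*(2*1))² = ((-4 + 2*2) + (-1*6)*(2*1))² = ((-4 + 4) - 6*2)² = (0 - 12)² = (-12)² = 144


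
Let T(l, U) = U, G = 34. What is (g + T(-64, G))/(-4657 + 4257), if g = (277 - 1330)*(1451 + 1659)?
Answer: 818699/100 ≈ 8187.0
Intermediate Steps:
g = -3274830 (g = -1053*3110 = -3274830)
(g + T(-64, G))/(-4657 + 4257) = (-3274830 + 34)/(-4657 + 4257) = -3274796/(-400) = -3274796*(-1/400) = 818699/100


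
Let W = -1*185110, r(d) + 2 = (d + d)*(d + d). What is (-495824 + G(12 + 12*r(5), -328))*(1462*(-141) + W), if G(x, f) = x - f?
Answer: 193398993616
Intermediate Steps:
r(d) = -2 + 4*d**2 (r(d) = -2 + (d + d)*(d + d) = -2 + (2*d)*(2*d) = -2 + 4*d**2)
W = -185110
(-495824 + G(12 + 12*r(5), -328))*(1462*(-141) + W) = (-495824 + ((12 + 12*(-2 + 4*5**2)) - 1*(-328)))*(1462*(-141) - 185110) = (-495824 + ((12 + 12*(-2 + 4*25)) + 328))*(-206142 - 185110) = (-495824 + ((12 + 12*(-2 + 100)) + 328))*(-391252) = (-495824 + ((12 + 12*98) + 328))*(-391252) = (-495824 + ((12 + 1176) + 328))*(-391252) = (-495824 + (1188 + 328))*(-391252) = (-495824 + 1516)*(-391252) = -494308*(-391252) = 193398993616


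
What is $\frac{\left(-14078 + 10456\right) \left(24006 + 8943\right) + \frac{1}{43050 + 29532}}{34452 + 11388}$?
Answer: $- \frac{1732405727959}{665431776} \approx -2603.4$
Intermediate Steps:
$\frac{\left(-14078 + 10456\right) \left(24006 + 8943\right) + \frac{1}{43050 + 29532}}{34452 + 11388} = \frac{\left(-3622\right) 32949 + \frac{1}{72582}}{45840} = \left(-119341278 + \frac{1}{72582}\right) \frac{1}{45840} = \left(- \frac{8662028639795}{72582}\right) \frac{1}{45840} = - \frac{1732405727959}{665431776}$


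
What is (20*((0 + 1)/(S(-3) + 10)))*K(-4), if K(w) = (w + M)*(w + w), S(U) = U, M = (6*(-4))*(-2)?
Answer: -7040/7 ≈ -1005.7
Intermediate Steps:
M = 48 (M = -24*(-2) = 48)
K(w) = 2*w*(48 + w) (K(w) = (w + 48)*(w + w) = (48 + w)*(2*w) = 2*w*(48 + w))
(20*((0 + 1)/(S(-3) + 10)))*K(-4) = (20*((0 + 1)/(-3 + 10)))*(2*(-4)*(48 - 4)) = (20*(1/7))*(2*(-4)*44) = (20*(1*(⅐)))*(-352) = (20*(⅐))*(-352) = (20/7)*(-352) = -7040/7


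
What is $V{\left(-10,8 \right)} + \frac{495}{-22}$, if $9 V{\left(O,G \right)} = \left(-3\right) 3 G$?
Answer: $- \frac{61}{2} \approx -30.5$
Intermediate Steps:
$V{\left(O,G \right)} = - G$ ($V{\left(O,G \right)} = \frac{\left(-3\right) 3 G}{9} = \frac{\left(-9\right) G}{9} = - G$)
$V{\left(-10,8 \right)} + \frac{495}{-22} = \left(-1\right) 8 + \frac{495}{-22} = -8 + 495 \left(- \frac{1}{22}\right) = -8 - \frac{45}{2} = - \frac{61}{2}$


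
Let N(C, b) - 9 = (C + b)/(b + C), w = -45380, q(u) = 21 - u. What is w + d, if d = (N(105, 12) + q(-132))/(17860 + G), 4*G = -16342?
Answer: -1250173294/27549 ≈ -45380.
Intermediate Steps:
G = -8171/2 (G = (¼)*(-16342) = -8171/2 ≈ -4085.5)
N(C, b) = 10 (N(C, b) = 9 + (C + b)/(b + C) = 9 + (C + b)/(C + b) = 9 + 1 = 10)
d = 326/27549 (d = (10 + (21 - 1*(-132)))/(17860 - 8171/2) = (10 + (21 + 132))/(27549/2) = (10 + 153)*(2/27549) = 163*(2/27549) = 326/27549 ≈ 0.011833)
w + d = -45380 + 326/27549 = -1250173294/27549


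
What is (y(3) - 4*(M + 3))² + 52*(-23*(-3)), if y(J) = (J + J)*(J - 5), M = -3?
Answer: 3732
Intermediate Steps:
y(J) = 2*J*(-5 + J) (y(J) = (2*J)*(-5 + J) = 2*J*(-5 + J))
(y(3) - 4*(M + 3))² + 52*(-23*(-3)) = (2*3*(-5 + 3) - 4*(-3 + 3))² + 52*(-23*(-3)) = (2*3*(-2) - 4*0)² + 52*69 = (-12 + 0)² + 3588 = (-12)² + 3588 = 144 + 3588 = 3732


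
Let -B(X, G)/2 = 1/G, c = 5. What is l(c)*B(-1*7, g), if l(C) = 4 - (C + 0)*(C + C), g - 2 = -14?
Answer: -23/3 ≈ -7.6667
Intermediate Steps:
g = -12 (g = 2 - 14 = -12)
l(C) = 4 - 2*C² (l(C) = 4 - C*2*C = 4 - 2*C²)
B(X, G) = -2/G
l(c)*B(-1*7, g) = (4 - 2*5²)*(-2/(-12)) = (4 - 2*25)*(-2*(-1/12)) = (4 - 50)*(⅙) = -46*⅙ = -23/3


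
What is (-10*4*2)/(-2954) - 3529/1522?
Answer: -5151453/2247994 ≈ -2.2916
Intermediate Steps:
(-10*4*2)/(-2954) - 3529/1522 = -40*2*(-1/2954) - 3529*1/1522 = -80*(-1/2954) - 3529/1522 = 40/1477 - 3529/1522 = -5151453/2247994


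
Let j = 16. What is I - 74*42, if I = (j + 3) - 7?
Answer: -3096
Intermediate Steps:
I = 12 (I = (16 + 3) - 7 = 19 - 7 = 12)
I - 74*42 = 12 - 74*42 = 12 - 3108 = -3096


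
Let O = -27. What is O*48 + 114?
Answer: -1182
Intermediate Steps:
O*48 + 114 = -27*48 + 114 = -1296 + 114 = -1182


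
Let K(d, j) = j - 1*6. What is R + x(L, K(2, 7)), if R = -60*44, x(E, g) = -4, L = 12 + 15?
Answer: -2644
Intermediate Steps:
K(d, j) = -6 + j (K(d, j) = j - 6 = -6 + j)
L = 27
R = -2640
R + x(L, K(2, 7)) = -2640 - 4 = -2644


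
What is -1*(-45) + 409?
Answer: 454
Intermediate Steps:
-1*(-45) + 409 = 45 + 409 = 454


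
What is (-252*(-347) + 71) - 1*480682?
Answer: -393167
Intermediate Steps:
(-252*(-347) + 71) - 1*480682 = (87444 + 71) - 480682 = 87515 - 480682 = -393167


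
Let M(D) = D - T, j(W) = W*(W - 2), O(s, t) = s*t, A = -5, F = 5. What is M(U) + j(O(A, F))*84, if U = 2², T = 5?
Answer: 56699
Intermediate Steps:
U = 4
j(W) = W*(-2 + W)
M(D) = -5 + D (M(D) = D - 1*5 = D - 5 = -5 + D)
M(U) + j(O(A, F))*84 = (-5 + 4) + ((-5*5)*(-2 - 5*5))*84 = -1 - 25*(-2 - 25)*84 = -1 - 25*(-27)*84 = -1 + 675*84 = -1 + 56700 = 56699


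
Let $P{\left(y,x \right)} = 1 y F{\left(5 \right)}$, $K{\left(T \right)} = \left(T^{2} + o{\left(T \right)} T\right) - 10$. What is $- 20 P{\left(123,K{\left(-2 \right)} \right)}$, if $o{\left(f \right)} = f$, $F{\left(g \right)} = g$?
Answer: $-12300$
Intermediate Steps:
$K{\left(T \right)} = -10 + 2 T^{2}$ ($K{\left(T \right)} = \left(T^{2} + T T\right) - 10 = \left(T^{2} + T^{2}\right) - 10 = 2 T^{2} - 10 = -10 + 2 T^{2}$)
$P{\left(y,x \right)} = 5 y$ ($P{\left(y,x \right)} = 1 y 5 = y 5 = 5 y$)
$- 20 P{\left(123,K{\left(-2 \right)} \right)} = - 20 \cdot 5 \cdot 123 = \left(-20\right) 615 = -12300$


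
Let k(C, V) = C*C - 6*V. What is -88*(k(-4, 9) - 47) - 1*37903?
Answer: -30423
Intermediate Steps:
k(C, V) = C**2 - 6*V
-88*(k(-4, 9) - 47) - 1*37903 = -88*(((-4)**2 - 6*9) - 47) - 1*37903 = -88*((16 - 54) - 47) - 37903 = -88*(-38 - 47) - 37903 = -88*(-85) - 37903 = 7480 - 37903 = -30423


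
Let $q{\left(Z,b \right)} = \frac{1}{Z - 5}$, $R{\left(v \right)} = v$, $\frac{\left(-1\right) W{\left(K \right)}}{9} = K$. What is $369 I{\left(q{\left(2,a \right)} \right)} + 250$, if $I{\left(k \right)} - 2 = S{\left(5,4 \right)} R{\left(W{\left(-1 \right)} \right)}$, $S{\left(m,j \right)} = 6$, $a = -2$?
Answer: $20914$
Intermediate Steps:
$W{\left(K \right)} = - 9 K$
$q{\left(Z,b \right)} = \frac{1}{-5 + Z}$
$I{\left(k \right)} = 56$ ($I{\left(k \right)} = 2 + 6 \left(\left(-9\right) \left(-1\right)\right) = 2 + 6 \cdot 9 = 2 + 54 = 56$)
$369 I{\left(q{\left(2,a \right)} \right)} + 250 = 369 \cdot 56 + 250 = 20664 + 250 = 20914$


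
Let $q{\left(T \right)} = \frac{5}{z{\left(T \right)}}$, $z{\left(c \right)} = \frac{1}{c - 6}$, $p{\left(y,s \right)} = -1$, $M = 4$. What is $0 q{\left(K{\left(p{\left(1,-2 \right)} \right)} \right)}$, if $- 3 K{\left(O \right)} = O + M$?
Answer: $0$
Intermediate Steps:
$z{\left(c \right)} = \frac{1}{-6 + c}$
$K{\left(O \right)} = - \frac{4}{3} - \frac{O}{3}$ ($K{\left(O \right)} = - \frac{O + 4}{3} = - \frac{4 + O}{3} = - \frac{4}{3} - \frac{O}{3}$)
$q{\left(T \right)} = -30 + 5 T$ ($q{\left(T \right)} = \frac{5}{\frac{1}{-6 + T}} = 5 \left(-6 + T\right) = -30 + 5 T$)
$0 q{\left(K{\left(p{\left(1,-2 \right)} \right)} \right)} = 0 \left(-30 + 5 \left(- \frac{4}{3} - - \frac{1}{3}\right)\right) = 0 \left(-30 + 5 \left(- \frac{4}{3} + \frac{1}{3}\right)\right) = 0 \left(-30 + 5 \left(-1\right)\right) = 0 \left(-30 - 5\right) = 0 \left(-35\right) = 0$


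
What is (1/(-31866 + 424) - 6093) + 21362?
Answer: 480087897/31442 ≈ 15269.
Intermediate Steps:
(1/(-31866 + 424) - 6093) + 21362 = (1/(-31442) - 6093) + 21362 = (-1/31442 - 6093) + 21362 = -191576107/31442 + 21362 = 480087897/31442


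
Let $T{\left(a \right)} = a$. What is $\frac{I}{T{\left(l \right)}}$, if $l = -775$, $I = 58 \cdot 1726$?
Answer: $- \frac{100108}{775} \approx -129.17$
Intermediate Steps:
$I = 100108$
$\frac{I}{T{\left(l \right)}} = \frac{100108}{-775} = 100108 \left(- \frac{1}{775}\right) = - \frac{100108}{775}$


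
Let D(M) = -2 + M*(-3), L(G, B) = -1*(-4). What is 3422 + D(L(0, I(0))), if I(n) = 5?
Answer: 3408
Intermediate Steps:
L(G, B) = 4
D(M) = -2 - 3*M
3422 + D(L(0, I(0))) = 3422 + (-2 - 3*4) = 3422 + (-2 - 12) = 3422 - 14 = 3408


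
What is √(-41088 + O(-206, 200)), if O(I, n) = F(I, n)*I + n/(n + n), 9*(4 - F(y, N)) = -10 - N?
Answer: I*√1681854/6 ≈ 216.14*I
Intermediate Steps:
F(y, N) = 46/9 + N/9 (F(y, N) = 4 - (-10 - N)/9 = 4 + (10/9 + N/9) = 46/9 + N/9)
O(I, n) = ½ + I*(46/9 + n/9) (O(I, n) = (46/9 + n/9)*I + n/(n + n) = I*(46/9 + n/9) + n/((2*n)) = I*(46/9 + n/9) + (1/(2*n))*n = I*(46/9 + n/9) + ½ = ½ + I*(46/9 + n/9))
√(-41088 + O(-206, 200)) = √(-41088 + (½ + (⅑)*(-206)*(46 + 200))) = √(-41088 + (½ + (⅑)*(-206)*246)) = √(-41088 + (½ - 16892/3)) = √(-41088 - 33781/6) = √(-280309/6) = I*√1681854/6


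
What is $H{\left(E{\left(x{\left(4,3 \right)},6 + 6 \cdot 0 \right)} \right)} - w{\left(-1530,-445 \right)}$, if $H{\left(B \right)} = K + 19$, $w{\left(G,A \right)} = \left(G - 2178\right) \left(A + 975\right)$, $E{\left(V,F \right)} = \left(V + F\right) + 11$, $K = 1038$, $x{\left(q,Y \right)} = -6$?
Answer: $1966297$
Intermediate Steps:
$E{\left(V,F \right)} = 11 + F + V$ ($E{\left(V,F \right)} = \left(F + V\right) + 11 = 11 + F + V$)
$w{\left(G,A \right)} = \left(-2178 + G\right) \left(975 + A\right)$
$H{\left(B \right)} = 1057$ ($H{\left(B \right)} = 1038 + 19 = 1057$)
$H{\left(E{\left(x{\left(4,3 \right)},6 + 6 \cdot 0 \right)} \right)} - w{\left(-1530,-445 \right)} = 1057 - \left(-2123550 - -969210 + 975 \left(-1530\right) - -680850\right) = 1057 - \left(-2123550 + 969210 - 1491750 + 680850\right) = 1057 - -1965240 = 1057 + 1965240 = 1966297$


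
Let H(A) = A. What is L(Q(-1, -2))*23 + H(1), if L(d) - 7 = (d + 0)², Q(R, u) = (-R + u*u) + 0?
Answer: 737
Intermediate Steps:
Q(R, u) = u² - R (Q(R, u) = (-R + u²) + 0 = (u² - R) + 0 = u² - R)
L(d) = 7 + d² (L(d) = 7 + (d + 0)² = 7 + d²)
L(Q(-1, -2))*23 + H(1) = (7 + ((-2)² - 1*(-1))²)*23 + 1 = (7 + (4 + 1)²)*23 + 1 = (7 + 5²)*23 + 1 = (7 + 25)*23 + 1 = 32*23 + 1 = 736 + 1 = 737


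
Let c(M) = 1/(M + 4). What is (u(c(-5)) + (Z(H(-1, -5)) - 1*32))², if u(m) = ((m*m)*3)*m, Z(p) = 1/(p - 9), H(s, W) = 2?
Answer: 60516/49 ≈ 1235.0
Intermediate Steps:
Z(p) = 1/(-9 + p)
c(M) = 1/(4 + M)
u(m) = 3*m³ (u(m) = (m²*3)*m = (3*m²)*m = 3*m³)
(u(c(-5)) + (Z(H(-1, -5)) - 1*32))² = (3*(1/(4 - 5))³ + (1/(-9 + 2) - 1*32))² = (3*(1/(-1))³ + (1/(-7) - 32))² = (3*(-1)³ + (-⅐ - 32))² = (3*(-1) - 225/7)² = (-3 - 225/7)² = (-246/7)² = 60516/49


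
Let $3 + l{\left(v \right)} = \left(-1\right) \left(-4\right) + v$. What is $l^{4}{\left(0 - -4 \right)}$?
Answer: $625$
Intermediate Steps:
$l{\left(v \right)} = 1 + v$ ($l{\left(v \right)} = -3 + \left(\left(-1\right) \left(-4\right) + v\right) = -3 + \left(4 + v\right) = 1 + v$)
$l^{4}{\left(0 - -4 \right)} = \left(1 + \left(0 - -4\right)\right)^{4} = \left(1 + \left(0 + 4\right)\right)^{4} = \left(1 + 4\right)^{4} = 5^{4} = 625$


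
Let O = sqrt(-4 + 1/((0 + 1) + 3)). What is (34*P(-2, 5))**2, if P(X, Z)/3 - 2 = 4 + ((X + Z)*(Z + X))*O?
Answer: -2785671 + 561816*I*sqrt(15) ≈ -2.7857e+6 + 2.1759e+6*I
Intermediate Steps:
O = I*sqrt(15)/2 (O = sqrt(-4 + 1/(1 + 3)) = sqrt(-4 + 1/4) = sqrt(-15/4) = I*sqrt(15)/2 ≈ 1.9365*I)
P(X, Z) = 18 + 3*I*sqrt(15)*(X + Z)**2/2 (P(X, Z) = 6 + 3*(4 + ((X + Z)*(Z + X))*(I*sqrt(15)/2)) = 6 + 3*(4 + ((X + Z)*(X + Z))*(I*sqrt(15)/2)) = 6 + 3*(4 + (X + Z)**2*(I*sqrt(15)/2)) = 6 + 3*(4 + I*sqrt(15)*(X + Z)**2/2) = 6 + (12 + 3*I*sqrt(15)*(X + Z)**2/2) = 18 + 3*I*sqrt(15)*(X + Z)**2/2)
(34*P(-2, 5))**2 = (34*(18 + 3*I*sqrt(15)*(-2 + 5)**2/2))**2 = (34*(18 + (3/2)*I*sqrt(15)*3**2))**2 = (34*(18 + (3/2)*I*sqrt(15)*9))**2 = (34*(18 + 27*I*sqrt(15)/2))**2 = (612 + 459*I*sqrt(15))**2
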